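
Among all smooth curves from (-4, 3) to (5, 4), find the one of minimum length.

Arc-length functional: J[y] = ∫ sqrt(1 + (y')^2) dx.
Lagrangian L = sqrt(1 + (y')^2) has no explicit y dependence, so ∂L/∂y = 0 and the Euler-Lagrange equation gives
    d/dx( y' / sqrt(1 + (y')^2) ) = 0  ⇒  y' / sqrt(1 + (y')^2) = const.
Hence y' is constant, so y(x) is affine.
Fitting the endpoints (-4, 3) and (5, 4):
    slope m = (4 − 3) / (5 − (-4)) = 1/9,
    intercept c = 3 − m·(-4) = 31/9.
Extremal: y(x) = (1/9) x + 31/9.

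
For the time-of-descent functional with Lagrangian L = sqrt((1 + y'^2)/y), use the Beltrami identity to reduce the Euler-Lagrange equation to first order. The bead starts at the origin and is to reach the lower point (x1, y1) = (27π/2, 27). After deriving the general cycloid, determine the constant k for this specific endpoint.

The Lagrangian L = sqrt((1 + y'^2) / y) has no explicit x dependence, so the Beltrami identity applies:
    L − y' ∂L/∂y' = C.
Compute ∂L/∂y' = y' / sqrt(y (1 + y'^2)).
Substitute:
    sqrt((1 + y'^2)/y) − y'·y' / sqrt(y (1 + y'^2))
    = (1 + y'^2) / sqrt(y (1 + y'^2)) − y'^2 / sqrt(y (1 + y'^2))
    = 1 / sqrt(y (1 + y'^2)) = C.
Squaring and rearranging gives the first integral
    y (1 + y'^2) = 1/C^2 =: k   (constant).
Solving this first-order ODE by the substitution
    y = (k/2)(1 − cos θ)
yields the cycloid parameterisation
    x(θ) = (k/2)(θ − sin θ),   y(θ) = (k/2)(1 − cos θ).
The constant k is fixed by the endpoint condition.
Now fit the given lower endpoint (x1, y1) = (27π/2, 27). At the bottom of the first arch (θ = π), the parametric equations give
    y(π) = (k/2)(1 − cos π) = k,
    x(π) = (k/2)(π − sin π) = kπ/2.
Matching y(π) = 27 gives k = 27, consistent with x(π) = 27π/2. Therefore the specific cycloid is
    x(θ) = (27/2)(θ − sin θ),   y(θ) = (27/2)(1 − cos θ).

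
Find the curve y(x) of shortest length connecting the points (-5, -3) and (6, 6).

Arc-length functional: J[y] = ∫ sqrt(1 + (y')^2) dx.
Lagrangian L = sqrt(1 + (y')^2) has no explicit y dependence, so ∂L/∂y = 0 and the Euler-Lagrange equation gives
    d/dx( y' / sqrt(1 + (y')^2) ) = 0  ⇒  y' / sqrt(1 + (y')^2) = const.
Hence y' is constant, so y(x) is affine.
Fitting the endpoints (-5, -3) and (6, 6):
    slope m = (6 − (-3)) / (6 − (-5)) = 9/11,
    intercept c = (-3) − m·(-5) = 12/11.
Extremal: y(x) = (9/11) x + 12/11.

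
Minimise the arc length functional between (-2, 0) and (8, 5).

Arc-length functional: J[y] = ∫ sqrt(1 + (y')^2) dx.
Lagrangian L = sqrt(1 + (y')^2) has no explicit y dependence, so ∂L/∂y = 0 and the Euler-Lagrange equation gives
    d/dx( y' / sqrt(1 + (y')^2) ) = 0  ⇒  y' / sqrt(1 + (y')^2) = const.
Hence y' is constant, so y(x) is affine.
Fitting the endpoints (-2, 0) and (8, 5):
    slope m = (5 − 0) / (8 − (-2)) = 1/2,
    intercept c = 0 − m·(-2) = 1.
Extremal: y(x) = (1/2) x + 1.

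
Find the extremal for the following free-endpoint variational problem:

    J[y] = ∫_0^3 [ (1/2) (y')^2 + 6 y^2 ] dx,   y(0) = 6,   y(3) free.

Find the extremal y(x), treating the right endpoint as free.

The Lagrangian L = (1/2) (y')^2 + 6 y^2 gives
    ∂L/∂y = 12 y,   ∂L/∂y' = y'.
Euler-Lagrange: y'' − 12 y = 0.
With k = sqrt(12), the general solution is
    y(x) = A cosh(sqrt(12) x) + B sinh(sqrt(12) x).
Fixed left endpoint y(0) = 6 ⇒ A = 6.
The right endpoint x = 3 is free, so the natural (transversality) condition is ∂L/∂y' |_{x=3} = 0, i.e. y'(3) = 0.
Compute y'(x) = A k sinh(k x) + B k cosh(k x), so
    y'(3) = A k sinh(k·3) + B k cosh(k·3) = 0
    ⇒ B = −A tanh(k·3) = − 6 tanh(sqrt(12)·3).
Therefore the extremal is
    y(x) = 6 cosh(sqrt(12) x) − 6 tanh(sqrt(12)·3) sinh(sqrt(12) x).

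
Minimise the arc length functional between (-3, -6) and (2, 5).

Arc-length functional: J[y] = ∫ sqrt(1 + (y')^2) dx.
Lagrangian L = sqrt(1 + (y')^2) has no explicit y dependence, so ∂L/∂y = 0 and the Euler-Lagrange equation gives
    d/dx( y' / sqrt(1 + (y')^2) ) = 0  ⇒  y' / sqrt(1 + (y')^2) = const.
Hence y' is constant, so y(x) is affine.
Fitting the endpoints (-3, -6) and (2, 5):
    slope m = (5 − (-6)) / (2 − (-3)) = 11/5,
    intercept c = (-6) − m·(-3) = 3/5.
Extremal: y(x) = (11/5) x + 3/5.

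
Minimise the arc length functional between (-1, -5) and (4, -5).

Arc-length functional: J[y] = ∫ sqrt(1 + (y')^2) dx.
Lagrangian L = sqrt(1 + (y')^2) has no explicit y dependence, so ∂L/∂y = 0 and the Euler-Lagrange equation gives
    d/dx( y' / sqrt(1 + (y')^2) ) = 0  ⇒  y' / sqrt(1 + (y')^2) = const.
Hence y' is constant, so y(x) is affine.
Fitting the endpoints (-1, -5) and (4, -5):
    slope m = ((-5) − (-5)) / (4 − (-1)) = 0,
    intercept c = (-5) − m·(-1) = -5.
Extremal: y(x) = -5.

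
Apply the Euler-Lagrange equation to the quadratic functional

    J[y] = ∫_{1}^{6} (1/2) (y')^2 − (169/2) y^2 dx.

The Lagrangian is L = (1/2) (y')^2 − (169/2) y^2.
Compute ∂L/∂y = -169y, ∂L/∂y' = y'.
The Euler-Lagrange equation d/dx(∂L/∂y') − ∂L/∂y = 0 reduces to
    y'' + 169 y = 0.
Its general solution is
    y(x) = A sin(13x) + B cos(13x),
with A, B fixed by the endpoint conditions.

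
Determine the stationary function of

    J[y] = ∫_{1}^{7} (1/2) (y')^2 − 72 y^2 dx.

The Lagrangian is L = (1/2) (y')^2 − 72 y^2.
Compute ∂L/∂y = -144y, ∂L/∂y' = y'.
The Euler-Lagrange equation d/dx(∂L/∂y') − ∂L/∂y = 0 reduces to
    y'' + 144 y = 0.
Its general solution is
    y(x) = A sin(12x) + B cos(12x),
with A, B fixed by the endpoint conditions.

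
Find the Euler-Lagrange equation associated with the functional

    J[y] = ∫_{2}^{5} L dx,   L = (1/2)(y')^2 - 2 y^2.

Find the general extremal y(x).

The Lagrangian is L = (1/2)(y')^2 - 2 y^2.
∂L/∂y = -4y.
∂L/∂y' = y'.
The Euler-Lagrange equation d/dx(∂L/∂y') − ∂L/∂y = 0 becomes:
    y'' + 4 y = 0
General solution: y(x) = A sin(2x) + B cos(2x), where A and B are arbitrary constants fixed by the endpoint conditions.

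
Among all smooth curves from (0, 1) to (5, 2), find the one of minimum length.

Arc-length functional: J[y] = ∫ sqrt(1 + (y')^2) dx.
Lagrangian L = sqrt(1 + (y')^2) has no explicit y dependence, so ∂L/∂y = 0 and the Euler-Lagrange equation gives
    d/dx( y' / sqrt(1 + (y')^2) ) = 0  ⇒  y' / sqrt(1 + (y')^2) = const.
Hence y' is constant, so y(x) is affine.
Fitting the endpoints (0, 1) and (5, 2):
    slope m = (2 − 1) / (5 − 0) = 1/5,
    intercept c = 1 − m·0 = 1.
Extremal: y(x) = (1/5) x + 1.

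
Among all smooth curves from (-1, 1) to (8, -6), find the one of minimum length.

Arc-length functional: J[y] = ∫ sqrt(1 + (y')^2) dx.
Lagrangian L = sqrt(1 + (y')^2) has no explicit y dependence, so ∂L/∂y = 0 and the Euler-Lagrange equation gives
    d/dx( y' / sqrt(1 + (y')^2) ) = 0  ⇒  y' / sqrt(1 + (y')^2) = const.
Hence y' is constant, so y(x) is affine.
Fitting the endpoints (-1, 1) and (8, -6):
    slope m = ((-6) − 1) / (8 − (-1)) = -7/9,
    intercept c = 1 − m·(-1) = 2/9.
Extremal: y(x) = (-7/9) x + 2/9.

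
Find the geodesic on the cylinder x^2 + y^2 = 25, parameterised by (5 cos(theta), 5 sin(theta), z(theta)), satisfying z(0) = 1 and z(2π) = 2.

Parameterise the cylinder of radius R = 5 as
    r(θ) = (5 cos θ, 5 sin θ, z(θ)).
The arc-length element is
    ds = sqrt(25 + (dz/dθ)^2) dθ,
so the Lagrangian is L = sqrt(25 + z'^2).
L depends on z' only, not on z or θ, so ∂L/∂z = 0 and
    ∂L/∂z' = z' / sqrt(25 + z'^2).
The Euler-Lagrange equation gives
    d/dθ( z' / sqrt(25 + z'^2) ) = 0,
so z' is constant. Integrating once:
    z(θ) = a θ + b,
a helix on the cylinder (a straight line when the cylinder is unrolled). The constants a, b are determined by the endpoint conditions.
With endpoint conditions z(0) = 1 and z(2π) = 2: from z(0) = b we get b = 1, and a·2π + 1 = 2 gives a = 1/(2π), so
    z(θ) = (1/(2π)) θ + 1.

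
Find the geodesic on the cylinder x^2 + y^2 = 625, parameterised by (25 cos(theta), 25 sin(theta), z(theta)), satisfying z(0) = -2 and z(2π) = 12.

Parameterise the cylinder of radius R = 25 as
    r(θ) = (25 cos θ, 25 sin θ, z(θ)).
The arc-length element is
    ds = sqrt(625 + (dz/dθ)^2) dθ,
so the Lagrangian is L = sqrt(625 + z'^2).
L depends on z' only, not on z or θ, so ∂L/∂z = 0 and
    ∂L/∂z' = z' / sqrt(625 + z'^2).
The Euler-Lagrange equation gives
    d/dθ( z' / sqrt(625 + z'^2) ) = 0,
so z' is constant. Integrating once:
    z(θ) = a θ + b,
a helix on the cylinder (a straight line when the cylinder is unrolled). The constants a, b are determined by the endpoint conditions.
With endpoint conditions z(0) = -2 and z(2π) = 12: from z(0) = b we get b = -2, and a·2π + -2 = 12 gives a = 7/π, so
    z(θ) = (7/π) θ − 2.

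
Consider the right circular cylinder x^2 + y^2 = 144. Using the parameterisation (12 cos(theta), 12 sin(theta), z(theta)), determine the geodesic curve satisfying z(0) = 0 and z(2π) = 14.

Parameterise the cylinder of radius R = 12 as
    r(θ) = (12 cos θ, 12 sin θ, z(θ)).
The arc-length element is
    ds = sqrt(144 + (dz/dθ)^2) dθ,
so the Lagrangian is L = sqrt(144 + z'^2).
L depends on z' only, not on z or θ, so ∂L/∂z = 0 and
    ∂L/∂z' = z' / sqrt(144 + z'^2).
The Euler-Lagrange equation gives
    d/dθ( z' / sqrt(144 + z'^2) ) = 0,
so z' is constant. Integrating once:
    z(θ) = a θ + b,
a helix on the cylinder (a straight line when the cylinder is unrolled). The constants a, b are determined by the endpoint conditions.
With endpoint conditions z(0) = 0 and z(2π) = 14: from z(0) = b we get b = 0, and a·2π + 0 = 14 gives a = 7/π, so
    z(θ) = (7/π) θ.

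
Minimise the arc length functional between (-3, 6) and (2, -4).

Arc-length functional: J[y] = ∫ sqrt(1 + (y')^2) dx.
Lagrangian L = sqrt(1 + (y')^2) has no explicit y dependence, so ∂L/∂y = 0 and the Euler-Lagrange equation gives
    d/dx( y' / sqrt(1 + (y')^2) ) = 0  ⇒  y' / sqrt(1 + (y')^2) = const.
Hence y' is constant, so y(x) is affine.
Fitting the endpoints (-3, 6) and (2, -4):
    slope m = ((-4) − 6) / (2 − (-3)) = -2,
    intercept c = 6 − m·(-3) = 0.
Extremal: y(x) = -2 x.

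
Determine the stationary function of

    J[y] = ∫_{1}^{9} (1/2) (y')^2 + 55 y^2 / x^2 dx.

The Lagrangian is L = (1/2) (y')^2 + 55 y^2 / x^2.
Compute ∂L/∂y = 110y/x^2, ∂L/∂y' = y'.
The Euler-Lagrange equation d/dx(∂L/∂y') − ∂L/∂y = 0 reduces to
    y'' − 110/x^2 · y = 0  (x > 0).
Its general solution is
    y(x) = A x^11 + B x^(-10),
with A, B fixed by the endpoint conditions.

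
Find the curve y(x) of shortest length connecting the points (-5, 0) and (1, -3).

Arc-length functional: J[y] = ∫ sqrt(1 + (y')^2) dx.
Lagrangian L = sqrt(1 + (y')^2) has no explicit y dependence, so ∂L/∂y = 0 and the Euler-Lagrange equation gives
    d/dx( y' / sqrt(1 + (y')^2) ) = 0  ⇒  y' / sqrt(1 + (y')^2) = const.
Hence y' is constant, so y(x) is affine.
Fitting the endpoints (-5, 0) and (1, -3):
    slope m = ((-3) − 0) / (1 − (-5)) = -1/2,
    intercept c = 0 − m·(-5) = -5/2.
Extremal: y(x) = (-1/2) x - 5/2.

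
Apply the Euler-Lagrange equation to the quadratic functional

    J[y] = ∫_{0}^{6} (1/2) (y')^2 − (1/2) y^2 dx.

The Lagrangian is L = (1/2) (y')^2 − (1/2) y^2.
Compute ∂L/∂y = -y, ∂L/∂y' = y'.
The Euler-Lagrange equation d/dx(∂L/∂y') − ∂L/∂y = 0 reduces to
    y'' + y = 0.
Its general solution is
    y(x) = A sin(x) + B cos(x),
with A, B fixed by the endpoint conditions.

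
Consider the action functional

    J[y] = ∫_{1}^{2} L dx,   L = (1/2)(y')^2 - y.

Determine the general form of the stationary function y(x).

The Lagrangian is L = (1/2)(y')^2 - y.
∂L/∂y = -1.
∂L/∂y' = y'.
The Euler-Lagrange equation d/dx(∂L/∂y') − ∂L/∂y = 0 becomes:
    y'' + 1 = 0
General solution: y(x) = -x^2/2 + A x + B, where A and B are arbitrary constants fixed by the endpoint conditions.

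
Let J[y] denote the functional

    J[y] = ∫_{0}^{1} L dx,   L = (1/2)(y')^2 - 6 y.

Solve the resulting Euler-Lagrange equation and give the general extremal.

The Lagrangian is L = (1/2)(y')^2 - 6 y.
∂L/∂y = -6.
∂L/∂y' = y'.
The Euler-Lagrange equation d/dx(∂L/∂y') − ∂L/∂y = 0 becomes:
    y'' + 6 = 0
General solution: y(x) = -3 x^2 + A x + B, where A and B are arbitrary constants fixed by the endpoint conditions.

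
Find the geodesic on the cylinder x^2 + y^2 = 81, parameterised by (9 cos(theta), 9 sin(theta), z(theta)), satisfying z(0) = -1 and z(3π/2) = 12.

Parameterise the cylinder of radius R = 9 as
    r(θ) = (9 cos θ, 9 sin θ, z(θ)).
The arc-length element is
    ds = sqrt(81 + (dz/dθ)^2) dθ,
so the Lagrangian is L = sqrt(81 + z'^2).
L depends on z' only, not on z or θ, so ∂L/∂z = 0 and
    ∂L/∂z' = z' / sqrt(81 + z'^2).
The Euler-Lagrange equation gives
    d/dθ( z' / sqrt(81 + z'^2) ) = 0,
so z' is constant. Integrating once:
    z(θ) = a θ + b,
a helix on the cylinder (a straight line when the cylinder is unrolled). The constants a, b are determined by the endpoint conditions.
With endpoint conditions z(0) = -1 and z(3π/2) = 12: from z(0) = b we get b = -1, and a·3π/2 + -1 = 12 gives a = 26/(3π), so
    z(θ) = (26/(3π)) θ − 1.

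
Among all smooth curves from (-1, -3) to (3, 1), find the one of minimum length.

Arc-length functional: J[y] = ∫ sqrt(1 + (y')^2) dx.
Lagrangian L = sqrt(1 + (y')^2) has no explicit y dependence, so ∂L/∂y = 0 and the Euler-Lagrange equation gives
    d/dx( y' / sqrt(1 + (y')^2) ) = 0  ⇒  y' / sqrt(1 + (y')^2) = const.
Hence y' is constant, so y(x) is affine.
Fitting the endpoints (-1, -3) and (3, 1):
    slope m = (1 − (-3)) / (3 − (-1)) = 1,
    intercept c = (-3) − m·(-1) = -2.
Extremal: y(x) = x - 2.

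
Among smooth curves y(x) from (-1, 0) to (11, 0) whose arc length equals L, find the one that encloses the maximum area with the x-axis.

Set up the augmented Lagrangian using a multiplier λ for the length constraint:
    F(y, y') = y − λ sqrt(1 + y'^2).
F has no explicit x dependence, so the Beltrami identity yields a first integral
    F − y' ∂F/∂y' = C.
Compute ∂F/∂y' = −λ y' / sqrt(1 + y'^2). Then
    y − λ sqrt(1 + y'^2) + λ y'^2 / sqrt(1 + y'^2) = C
    ⇒  y − λ / sqrt(1 + y'^2) = C.
Solving for y' and integrating gives
    (x − a)^2 + (y − b)^2 = λ^2,
a circular arc of radius λ. The constants a, b are determined by the endpoint conditions y(-1) = y(11) = 0, and λ is fixed implicitly by the length constraint
    ∫_{-1}^{11} sqrt(1 + y'^2) dx = L.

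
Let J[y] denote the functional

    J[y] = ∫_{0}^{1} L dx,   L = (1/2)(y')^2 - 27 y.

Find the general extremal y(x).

The Lagrangian is L = (1/2)(y')^2 - 27 y.
∂L/∂y = -27.
∂L/∂y' = y'.
The Euler-Lagrange equation d/dx(∂L/∂y') − ∂L/∂y = 0 becomes:
    y'' + 27 = 0
General solution: y(x) = -(27/2) x^2 + A x + B, where A and B are arbitrary constants fixed by the endpoint conditions.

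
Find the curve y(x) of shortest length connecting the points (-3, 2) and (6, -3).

Arc-length functional: J[y] = ∫ sqrt(1 + (y')^2) dx.
Lagrangian L = sqrt(1 + (y')^2) has no explicit y dependence, so ∂L/∂y = 0 and the Euler-Lagrange equation gives
    d/dx( y' / sqrt(1 + (y')^2) ) = 0  ⇒  y' / sqrt(1 + (y')^2) = const.
Hence y' is constant, so y(x) is affine.
Fitting the endpoints (-3, 2) and (6, -3):
    slope m = ((-3) − 2) / (6 − (-3)) = -5/9,
    intercept c = 2 − m·(-3) = 1/3.
Extremal: y(x) = (-5/9) x + 1/3.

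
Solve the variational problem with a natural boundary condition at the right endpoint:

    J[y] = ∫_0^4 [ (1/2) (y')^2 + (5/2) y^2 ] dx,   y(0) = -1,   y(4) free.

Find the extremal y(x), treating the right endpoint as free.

The Lagrangian L = (1/2) (y')^2 + (5/2) y^2 gives
    ∂L/∂y = 5 y,   ∂L/∂y' = y'.
Euler-Lagrange: y'' − 5 y = 0.
With k = sqrt(5), the general solution is
    y(x) = A cosh(sqrt(5) x) + B sinh(sqrt(5) x).
Fixed left endpoint y(0) = -1 ⇒ A = -1.
The right endpoint x = 4 is free, so the natural (transversality) condition is ∂L/∂y' |_{x=4} = 0, i.e. y'(4) = 0.
Compute y'(x) = A k sinh(k x) + B k cosh(k x), so
    y'(4) = A k sinh(k·4) + B k cosh(k·4) = 0
    ⇒ B = −A tanh(k·4) = tanh(sqrt(5)·4).
Therefore the extremal is
    y(x) = −cosh(sqrt(5) x) + tanh(sqrt(5)·4) sinh(sqrt(5) x).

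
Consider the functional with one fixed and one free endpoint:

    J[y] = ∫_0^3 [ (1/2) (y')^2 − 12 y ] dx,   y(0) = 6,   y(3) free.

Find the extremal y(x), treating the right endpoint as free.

The Lagrangian L = (1/2) (y')^2 − 12 y gives
    ∂L/∂y = −12,   ∂L/∂y' = y'.
Euler-Lagrange: d/dx(y') − (−12) = 0, i.e. y'' + 12 = 0, so
    y(x) = −(12/2) x^2 + C1 x + C2.
Fixed left endpoint y(0) = 6 ⇒ C2 = 6.
The right endpoint x = 3 is free, so the natural (transversality) condition is ∂L/∂y' |_{x=3} = 0, i.e. y'(3) = 0.
Compute y'(x) = −12 x + C1, so y'(3) = −36 + C1 = 0 ⇒ C1 = 36.
Therefore the extremal is
    y(x) = −6 x^2 + 36 x + 6.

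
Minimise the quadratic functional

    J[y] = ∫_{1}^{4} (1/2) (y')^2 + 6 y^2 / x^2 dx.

The Lagrangian is L = (1/2) (y')^2 + 6 y^2 / x^2.
Compute ∂L/∂y = 12y/x^2, ∂L/∂y' = y'.
The Euler-Lagrange equation d/dx(∂L/∂y') − ∂L/∂y = 0 reduces to
    y'' − 12/x^2 · y = 0  (x > 0).
Its general solution is
    y(x) = A x^4 + B x^(-3),
with A, B fixed by the endpoint conditions.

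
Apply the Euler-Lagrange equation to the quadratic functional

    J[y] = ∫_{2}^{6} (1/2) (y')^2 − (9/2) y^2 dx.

The Lagrangian is L = (1/2) (y')^2 − (9/2) y^2.
Compute ∂L/∂y = -9y, ∂L/∂y' = y'.
The Euler-Lagrange equation d/dx(∂L/∂y') − ∂L/∂y = 0 reduces to
    y'' + 9 y = 0.
Its general solution is
    y(x) = A sin(3x) + B cos(3x),
with A, B fixed by the endpoint conditions.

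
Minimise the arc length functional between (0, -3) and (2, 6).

Arc-length functional: J[y] = ∫ sqrt(1 + (y')^2) dx.
Lagrangian L = sqrt(1 + (y')^2) has no explicit y dependence, so ∂L/∂y = 0 and the Euler-Lagrange equation gives
    d/dx( y' / sqrt(1 + (y')^2) ) = 0  ⇒  y' / sqrt(1 + (y')^2) = const.
Hence y' is constant, so y(x) is affine.
Fitting the endpoints (0, -3) and (2, 6):
    slope m = (6 − (-3)) / (2 − 0) = 9/2,
    intercept c = (-3) − m·0 = -3.
Extremal: y(x) = (9/2) x - 3.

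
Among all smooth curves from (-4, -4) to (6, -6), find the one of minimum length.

Arc-length functional: J[y] = ∫ sqrt(1 + (y')^2) dx.
Lagrangian L = sqrt(1 + (y')^2) has no explicit y dependence, so ∂L/∂y = 0 and the Euler-Lagrange equation gives
    d/dx( y' / sqrt(1 + (y')^2) ) = 0  ⇒  y' / sqrt(1 + (y')^2) = const.
Hence y' is constant, so y(x) is affine.
Fitting the endpoints (-4, -4) and (6, -6):
    slope m = ((-6) − (-4)) / (6 − (-4)) = -1/5,
    intercept c = (-4) − m·(-4) = -24/5.
Extremal: y(x) = (-1/5) x - 24/5.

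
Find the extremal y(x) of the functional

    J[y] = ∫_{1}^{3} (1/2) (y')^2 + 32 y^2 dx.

The Lagrangian is L = (1/2) (y')^2 + 32 y^2.
Compute ∂L/∂y = 64y, ∂L/∂y' = y'.
The Euler-Lagrange equation d/dx(∂L/∂y') − ∂L/∂y = 0 reduces to
    y'' − 64 y = 0.
Its general solution is
    y(x) = A e^(8x) + B e^(−8x),
with A, B fixed by the endpoint conditions.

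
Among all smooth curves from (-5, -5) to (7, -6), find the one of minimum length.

Arc-length functional: J[y] = ∫ sqrt(1 + (y')^2) dx.
Lagrangian L = sqrt(1 + (y')^2) has no explicit y dependence, so ∂L/∂y = 0 and the Euler-Lagrange equation gives
    d/dx( y' / sqrt(1 + (y')^2) ) = 0  ⇒  y' / sqrt(1 + (y')^2) = const.
Hence y' is constant, so y(x) is affine.
Fitting the endpoints (-5, -5) and (7, -6):
    slope m = ((-6) − (-5)) / (7 − (-5)) = -1/12,
    intercept c = (-5) − m·(-5) = -65/12.
Extremal: y(x) = (-1/12) x - 65/12.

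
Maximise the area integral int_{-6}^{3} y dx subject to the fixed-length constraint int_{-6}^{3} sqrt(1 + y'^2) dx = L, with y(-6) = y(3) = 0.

Set up the augmented Lagrangian using a multiplier λ for the length constraint:
    F(y, y') = y − λ sqrt(1 + y'^2).
F has no explicit x dependence, so the Beltrami identity yields a first integral
    F − y' ∂F/∂y' = C.
Compute ∂F/∂y' = −λ y' / sqrt(1 + y'^2). Then
    y − λ sqrt(1 + y'^2) + λ y'^2 / sqrt(1 + y'^2) = C
    ⇒  y − λ / sqrt(1 + y'^2) = C.
Solving for y' and integrating gives
    (x − a)^2 + (y − b)^2 = λ^2,
a circular arc of radius λ. The constants a, b are determined by the endpoint conditions y(-6) = y(3) = 0, and λ is fixed implicitly by the length constraint
    ∫_{-6}^{3} sqrt(1 + y'^2) dx = L.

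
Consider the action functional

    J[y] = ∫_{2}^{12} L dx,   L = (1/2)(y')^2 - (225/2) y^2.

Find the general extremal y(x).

The Lagrangian is L = (1/2)(y')^2 - (225/2) y^2.
∂L/∂y = -225y.
∂L/∂y' = y'.
The Euler-Lagrange equation d/dx(∂L/∂y') − ∂L/∂y = 0 becomes:
    y'' + 225 y = 0
General solution: y(x) = A sin(15x) + B cos(15x), where A and B are arbitrary constants fixed by the endpoint conditions.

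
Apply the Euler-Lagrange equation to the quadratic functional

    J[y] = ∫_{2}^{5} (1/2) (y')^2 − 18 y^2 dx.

The Lagrangian is L = (1/2) (y')^2 − 18 y^2.
Compute ∂L/∂y = -36y, ∂L/∂y' = y'.
The Euler-Lagrange equation d/dx(∂L/∂y') − ∂L/∂y = 0 reduces to
    y'' + 36 y = 0.
Its general solution is
    y(x) = A sin(6x) + B cos(6x),
with A, B fixed by the endpoint conditions.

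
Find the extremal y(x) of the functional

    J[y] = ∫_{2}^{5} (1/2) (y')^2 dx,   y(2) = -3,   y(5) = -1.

The Lagrangian is L = (1/2) (y')^2.
Compute ∂L/∂y = 0, ∂L/∂y' = y'.
The Euler-Lagrange equation d/dx(∂L/∂y') − ∂L/∂y = 0 reduces to
    y'' = 0.
Its general solution is
    y(x) = A x + B,
with A, B fixed by the endpoint conditions.
Applying the endpoint conditions y(2) = -3 and y(5) = -1: solve A·2 + B = -3 and A·5 + B = -1. Subtracting gives A(5 − 2) = -1 − -3, so A = 2/3, and B = -3 − A·2 = -13/3. Therefore
    y(x) = (2/3) x - 13/3.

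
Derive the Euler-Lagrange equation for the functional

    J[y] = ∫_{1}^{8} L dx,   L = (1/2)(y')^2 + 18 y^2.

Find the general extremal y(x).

The Lagrangian is L = (1/2)(y')^2 + 18 y^2.
∂L/∂y = 36y.
∂L/∂y' = y'.
The Euler-Lagrange equation d/dx(∂L/∂y') − ∂L/∂y = 0 becomes:
    y'' - 36 y = 0
General solution: y(x) = A e^(6x) + B e^(-6x), where A and B are arbitrary constants fixed by the endpoint conditions.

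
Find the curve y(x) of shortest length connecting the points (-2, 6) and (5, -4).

Arc-length functional: J[y] = ∫ sqrt(1 + (y')^2) dx.
Lagrangian L = sqrt(1 + (y')^2) has no explicit y dependence, so ∂L/∂y = 0 and the Euler-Lagrange equation gives
    d/dx( y' / sqrt(1 + (y')^2) ) = 0  ⇒  y' / sqrt(1 + (y')^2) = const.
Hence y' is constant, so y(x) is affine.
Fitting the endpoints (-2, 6) and (5, -4):
    slope m = ((-4) − 6) / (5 − (-2)) = -10/7,
    intercept c = 6 − m·(-2) = 22/7.
Extremal: y(x) = (-10/7) x + 22/7.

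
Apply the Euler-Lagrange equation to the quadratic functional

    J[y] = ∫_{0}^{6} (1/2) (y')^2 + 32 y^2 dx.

The Lagrangian is L = (1/2) (y')^2 + 32 y^2.
Compute ∂L/∂y = 64y, ∂L/∂y' = y'.
The Euler-Lagrange equation d/dx(∂L/∂y') − ∂L/∂y = 0 reduces to
    y'' − 64 y = 0.
Its general solution is
    y(x) = A e^(8x) + B e^(−8x),
with A, B fixed by the endpoint conditions.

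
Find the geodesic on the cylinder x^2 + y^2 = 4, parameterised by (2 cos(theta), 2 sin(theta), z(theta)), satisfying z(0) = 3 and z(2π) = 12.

Parameterise the cylinder of radius R = 2 as
    r(θ) = (2 cos θ, 2 sin θ, z(θ)).
The arc-length element is
    ds = sqrt(4 + (dz/dθ)^2) dθ,
so the Lagrangian is L = sqrt(4 + z'^2).
L depends on z' only, not on z or θ, so ∂L/∂z = 0 and
    ∂L/∂z' = z' / sqrt(4 + z'^2).
The Euler-Lagrange equation gives
    d/dθ( z' / sqrt(4 + z'^2) ) = 0,
so z' is constant. Integrating once:
    z(θ) = a θ + b,
a helix on the cylinder (a straight line when the cylinder is unrolled). The constants a, b are determined by the endpoint conditions.
With endpoint conditions z(0) = 3 and z(2π) = 12: from z(0) = b we get b = 3, and a·2π + 3 = 12 gives a = 9/(2π), so
    z(θ) = (9/(2π)) θ + 3.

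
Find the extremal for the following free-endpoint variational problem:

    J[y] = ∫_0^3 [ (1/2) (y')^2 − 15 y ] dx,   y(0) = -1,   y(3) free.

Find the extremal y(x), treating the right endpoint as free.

The Lagrangian L = (1/2) (y')^2 − 15 y gives
    ∂L/∂y = −15,   ∂L/∂y' = y'.
Euler-Lagrange: d/dx(y') − (−15) = 0, i.e. y'' + 15 = 0, so
    y(x) = −(15/2) x^2 + C1 x + C2.
Fixed left endpoint y(0) = -1 ⇒ C2 = -1.
The right endpoint x = 3 is free, so the natural (transversality) condition is ∂L/∂y' |_{x=3} = 0, i.e. y'(3) = 0.
Compute y'(x) = −15 x + C1, so y'(3) = −45 + C1 = 0 ⇒ C1 = 45.
Therefore the extremal is
    y(x) = −(15/2) x^2 + 45 x − 1.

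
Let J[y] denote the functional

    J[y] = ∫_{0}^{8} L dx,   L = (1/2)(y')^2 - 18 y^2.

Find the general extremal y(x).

The Lagrangian is L = (1/2)(y')^2 - 18 y^2.
∂L/∂y = -36y.
∂L/∂y' = y'.
The Euler-Lagrange equation d/dx(∂L/∂y') − ∂L/∂y = 0 becomes:
    y'' + 36 y = 0
General solution: y(x) = A sin(6x) + B cos(6x), where A and B are arbitrary constants fixed by the endpoint conditions.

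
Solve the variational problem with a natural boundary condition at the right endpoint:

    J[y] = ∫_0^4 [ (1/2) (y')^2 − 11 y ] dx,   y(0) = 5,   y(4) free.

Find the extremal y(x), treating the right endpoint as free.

The Lagrangian L = (1/2) (y')^2 − 11 y gives
    ∂L/∂y = −11,   ∂L/∂y' = y'.
Euler-Lagrange: d/dx(y') − (−11) = 0, i.e. y'' + 11 = 0, so
    y(x) = −(11/2) x^2 + C1 x + C2.
Fixed left endpoint y(0) = 5 ⇒ C2 = 5.
The right endpoint x = 4 is free, so the natural (transversality) condition is ∂L/∂y' |_{x=4} = 0, i.e. y'(4) = 0.
Compute y'(x) = −11 x + C1, so y'(4) = −44 + C1 = 0 ⇒ C1 = 44.
Therefore the extremal is
    y(x) = −(11/2) x^2 + 44 x + 5.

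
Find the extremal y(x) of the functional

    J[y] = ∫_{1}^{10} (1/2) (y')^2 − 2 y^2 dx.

The Lagrangian is L = (1/2) (y')^2 − 2 y^2.
Compute ∂L/∂y = -4y, ∂L/∂y' = y'.
The Euler-Lagrange equation d/dx(∂L/∂y') − ∂L/∂y = 0 reduces to
    y'' + 4 y = 0.
Its general solution is
    y(x) = A sin(2x) + B cos(2x),
with A, B fixed by the endpoint conditions.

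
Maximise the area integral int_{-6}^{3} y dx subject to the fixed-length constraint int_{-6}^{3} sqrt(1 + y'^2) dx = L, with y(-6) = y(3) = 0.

Set up the augmented Lagrangian using a multiplier λ for the length constraint:
    F(y, y') = y − λ sqrt(1 + y'^2).
F has no explicit x dependence, so the Beltrami identity yields a first integral
    F − y' ∂F/∂y' = C.
Compute ∂F/∂y' = −λ y' / sqrt(1 + y'^2). Then
    y − λ sqrt(1 + y'^2) + λ y'^2 / sqrt(1 + y'^2) = C
    ⇒  y − λ / sqrt(1 + y'^2) = C.
Solving for y' and integrating gives
    (x − a)^2 + (y − b)^2 = λ^2,
a circular arc of radius λ. The constants a, b are determined by the endpoint conditions y(-6) = y(3) = 0, and λ is fixed implicitly by the length constraint
    ∫_{-6}^{3} sqrt(1 + y'^2) dx = L.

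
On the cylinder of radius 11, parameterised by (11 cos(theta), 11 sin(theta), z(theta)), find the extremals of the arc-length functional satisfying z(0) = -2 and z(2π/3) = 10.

Parameterise the cylinder of radius R = 11 as
    r(θ) = (11 cos θ, 11 sin θ, z(θ)).
The arc-length element is
    ds = sqrt(121 + (dz/dθ)^2) dθ,
so the Lagrangian is L = sqrt(121 + z'^2).
L depends on z' only, not on z or θ, so ∂L/∂z = 0 and
    ∂L/∂z' = z' / sqrt(121 + z'^2).
The Euler-Lagrange equation gives
    d/dθ( z' / sqrt(121 + z'^2) ) = 0,
so z' is constant. Integrating once:
    z(θ) = a θ + b,
a helix on the cylinder (a straight line when the cylinder is unrolled). The constants a, b are determined by the endpoint conditions.
With endpoint conditions z(0) = -2 and z(2π/3) = 10: from z(0) = b we get b = -2, and a·2π/3 + -2 = 10 gives a = 18/π, so
    z(θ) = (18/π) θ − 2.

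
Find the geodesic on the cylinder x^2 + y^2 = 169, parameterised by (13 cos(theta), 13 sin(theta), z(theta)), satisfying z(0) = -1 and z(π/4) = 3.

Parameterise the cylinder of radius R = 13 as
    r(θ) = (13 cos θ, 13 sin θ, z(θ)).
The arc-length element is
    ds = sqrt(169 + (dz/dθ)^2) dθ,
so the Lagrangian is L = sqrt(169 + z'^2).
L depends on z' only, not on z or θ, so ∂L/∂z = 0 and
    ∂L/∂z' = z' / sqrt(169 + z'^2).
The Euler-Lagrange equation gives
    d/dθ( z' / sqrt(169 + z'^2) ) = 0,
so z' is constant. Integrating once:
    z(θ) = a θ + b,
a helix on the cylinder (a straight line when the cylinder is unrolled). The constants a, b are determined by the endpoint conditions.
With endpoint conditions z(0) = -1 and z(π/4) = 3: from z(0) = b we get b = -1, and a·π/4 + -1 = 3 gives a = 16/π, so
    z(θ) = (16/π) θ − 1.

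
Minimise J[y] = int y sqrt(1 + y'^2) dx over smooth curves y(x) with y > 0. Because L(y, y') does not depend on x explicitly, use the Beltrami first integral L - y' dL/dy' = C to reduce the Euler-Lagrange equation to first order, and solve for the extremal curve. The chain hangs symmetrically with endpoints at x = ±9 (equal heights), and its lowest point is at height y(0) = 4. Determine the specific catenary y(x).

The Lagrangian L(y, y') = y sqrt(1 + y'^2) has no explicit x dependence, so the Beltrami identity applies:
    L − y' ∂L/∂y' = C.
Compute ∂L/∂y' = y · y' / sqrt(1 + y'^2). Then
    L − y' ∂L/∂y'
    = y sqrt(1 + y'^2) − y · y'^2 / sqrt(1 + y'^2)
    = y (1 + y'^2 − y'^2) / sqrt(1 + y'^2)
    = y / sqrt(1 + y'^2) = C.
Squaring gives y^2 = C^2 (1 + y'^2), i.e.
    y'^2 = y^2 / C^2 − 1.
Separating variables,
    dy / sqrt(y^2 − C^2) = dx / C,
and integrating gives arccosh(y / C) = (x − a)/C, so
    y(x) = C cosh((x − a)/C),
the catenary. The constants C and a are fixed by the two endpoint conditions (and, for the hanging-chain problem, the length constraint selects C).
Now fit the given data. The endpoints x = ±9 are symmetric at equal height, so the catenary is even about its minimum: a = 0 and y(x) = C cosh(x/C). The lowest point is y(0) = C cosh(0) = C, and we are told y(0) = 4, so C = 4. Therefore
    y(x) = 4 cosh(x/4),
and at the endpoints
    y(±9) = 4 cosh(9/4).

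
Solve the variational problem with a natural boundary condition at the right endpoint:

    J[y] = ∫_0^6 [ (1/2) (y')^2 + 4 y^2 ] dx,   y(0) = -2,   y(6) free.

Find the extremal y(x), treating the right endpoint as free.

The Lagrangian L = (1/2) (y')^2 + 4 y^2 gives
    ∂L/∂y = 8 y,   ∂L/∂y' = y'.
Euler-Lagrange: y'' − 8 y = 0.
With k = sqrt(8), the general solution is
    y(x) = A cosh(sqrt(8) x) + B sinh(sqrt(8) x).
Fixed left endpoint y(0) = -2 ⇒ A = -2.
The right endpoint x = 6 is free, so the natural (transversality) condition is ∂L/∂y' |_{x=6} = 0, i.e. y'(6) = 0.
Compute y'(x) = A k sinh(k x) + B k cosh(k x), so
    y'(6) = A k sinh(k·6) + B k cosh(k·6) = 0
    ⇒ B = −A tanh(k·6) = 2 tanh(sqrt(8)·6).
Therefore the extremal is
    y(x) = −2 cosh(sqrt(8) x) + 2 tanh(sqrt(8)·6) sinh(sqrt(8) x).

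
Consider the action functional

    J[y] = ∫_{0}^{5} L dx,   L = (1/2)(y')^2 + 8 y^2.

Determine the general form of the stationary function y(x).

The Lagrangian is L = (1/2)(y')^2 + 8 y^2.
∂L/∂y = 16y.
∂L/∂y' = y'.
The Euler-Lagrange equation d/dx(∂L/∂y') − ∂L/∂y = 0 becomes:
    y'' - 16 y = 0
General solution: y(x) = A e^(4x) + B e^(-4x), where A and B are arbitrary constants fixed by the endpoint conditions.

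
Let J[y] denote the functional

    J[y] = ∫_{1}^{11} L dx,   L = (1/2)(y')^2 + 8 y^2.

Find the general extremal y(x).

The Lagrangian is L = (1/2)(y')^2 + 8 y^2.
∂L/∂y = 16y.
∂L/∂y' = y'.
The Euler-Lagrange equation d/dx(∂L/∂y') − ∂L/∂y = 0 becomes:
    y'' - 16 y = 0
General solution: y(x) = A e^(4x) + B e^(-4x), where A and B are arbitrary constants fixed by the endpoint conditions.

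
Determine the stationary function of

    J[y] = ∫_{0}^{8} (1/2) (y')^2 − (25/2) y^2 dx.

The Lagrangian is L = (1/2) (y')^2 − (25/2) y^2.
Compute ∂L/∂y = -25y, ∂L/∂y' = y'.
The Euler-Lagrange equation d/dx(∂L/∂y') − ∂L/∂y = 0 reduces to
    y'' + 25 y = 0.
Its general solution is
    y(x) = A sin(5x) + B cos(5x),
with A, B fixed by the endpoint conditions.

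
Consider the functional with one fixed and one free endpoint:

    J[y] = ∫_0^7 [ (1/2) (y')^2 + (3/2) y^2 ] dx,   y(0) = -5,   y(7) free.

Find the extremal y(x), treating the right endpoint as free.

The Lagrangian L = (1/2) (y')^2 + (3/2) y^2 gives
    ∂L/∂y = 3 y,   ∂L/∂y' = y'.
Euler-Lagrange: y'' − 3 y = 0.
With k = sqrt(3), the general solution is
    y(x) = A cosh(sqrt(3) x) + B sinh(sqrt(3) x).
Fixed left endpoint y(0) = -5 ⇒ A = -5.
The right endpoint x = 7 is free, so the natural (transversality) condition is ∂L/∂y' |_{x=7} = 0, i.e. y'(7) = 0.
Compute y'(x) = A k sinh(k x) + B k cosh(k x), so
    y'(7) = A k sinh(k·7) + B k cosh(k·7) = 0
    ⇒ B = −A tanh(k·7) = 5 tanh(sqrt(3)·7).
Therefore the extremal is
    y(x) = −5 cosh(sqrt(3) x) + 5 tanh(sqrt(3)·7) sinh(sqrt(3) x).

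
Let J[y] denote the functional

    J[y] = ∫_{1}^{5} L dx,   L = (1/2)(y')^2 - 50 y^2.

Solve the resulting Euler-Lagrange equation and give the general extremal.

The Lagrangian is L = (1/2)(y')^2 - 50 y^2.
∂L/∂y = -100y.
∂L/∂y' = y'.
The Euler-Lagrange equation d/dx(∂L/∂y') − ∂L/∂y = 0 becomes:
    y'' + 100 y = 0
General solution: y(x) = A sin(10x) + B cos(10x), where A and B are arbitrary constants fixed by the endpoint conditions.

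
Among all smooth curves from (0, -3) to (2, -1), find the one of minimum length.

Arc-length functional: J[y] = ∫ sqrt(1 + (y')^2) dx.
Lagrangian L = sqrt(1 + (y')^2) has no explicit y dependence, so ∂L/∂y = 0 and the Euler-Lagrange equation gives
    d/dx( y' / sqrt(1 + (y')^2) ) = 0  ⇒  y' / sqrt(1 + (y')^2) = const.
Hence y' is constant, so y(x) is affine.
Fitting the endpoints (0, -3) and (2, -1):
    slope m = ((-1) − (-3)) / (2 − 0) = 1,
    intercept c = (-3) − m·0 = -3.
Extremal: y(x) = x - 3.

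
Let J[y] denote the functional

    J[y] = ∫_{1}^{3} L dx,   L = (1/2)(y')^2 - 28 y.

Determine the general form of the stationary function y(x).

The Lagrangian is L = (1/2)(y')^2 - 28 y.
∂L/∂y = -28.
∂L/∂y' = y'.
The Euler-Lagrange equation d/dx(∂L/∂y') − ∂L/∂y = 0 becomes:
    y'' + 28 = 0
General solution: y(x) = -14 x^2 + A x + B, where A and B are arbitrary constants fixed by the endpoint conditions.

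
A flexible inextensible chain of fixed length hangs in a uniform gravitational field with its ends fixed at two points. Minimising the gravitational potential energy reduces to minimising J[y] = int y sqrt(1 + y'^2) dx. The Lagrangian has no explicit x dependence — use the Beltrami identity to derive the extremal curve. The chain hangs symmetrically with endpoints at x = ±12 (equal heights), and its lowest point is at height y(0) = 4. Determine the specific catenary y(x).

The Lagrangian L(y, y') = y sqrt(1 + y'^2) has no explicit x dependence, so the Beltrami identity applies:
    L − y' ∂L/∂y' = C.
Compute ∂L/∂y' = y · y' / sqrt(1 + y'^2). Then
    L − y' ∂L/∂y'
    = y sqrt(1 + y'^2) − y · y'^2 / sqrt(1 + y'^2)
    = y (1 + y'^2 − y'^2) / sqrt(1 + y'^2)
    = y / sqrt(1 + y'^2) = C.
Squaring gives y^2 = C^2 (1 + y'^2), i.e.
    y'^2 = y^2 / C^2 − 1.
Separating variables,
    dy / sqrt(y^2 − C^2) = dx / C,
and integrating gives arccosh(y / C) = (x − a)/C, so
    y(x) = C cosh((x − a)/C),
the catenary. The constants C and a are fixed by the two endpoint conditions (and, for the hanging-chain problem, the length constraint selects C).
Now fit the given data. The endpoints x = ±12 are symmetric at equal height, so the catenary is even about its minimum: a = 0 and y(x) = C cosh(x/C). The lowest point is y(0) = C cosh(0) = C, and we are told y(0) = 4, so C = 4. Therefore
    y(x) = 4 cosh(x/4),
and at the endpoints
    y(±12) = 4 cosh(12/4).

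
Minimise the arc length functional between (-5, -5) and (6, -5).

Arc-length functional: J[y] = ∫ sqrt(1 + (y')^2) dx.
Lagrangian L = sqrt(1 + (y')^2) has no explicit y dependence, so ∂L/∂y = 0 and the Euler-Lagrange equation gives
    d/dx( y' / sqrt(1 + (y')^2) ) = 0  ⇒  y' / sqrt(1 + (y')^2) = const.
Hence y' is constant, so y(x) is affine.
Fitting the endpoints (-5, -5) and (6, -5):
    slope m = ((-5) − (-5)) / (6 − (-5)) = 0,
    intercept c = (-5) − m·(-5) = -5.
Extremal: y(x) = -5.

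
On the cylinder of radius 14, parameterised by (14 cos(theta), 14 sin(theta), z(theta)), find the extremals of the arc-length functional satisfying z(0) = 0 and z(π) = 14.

Parameterise the cylinder of radius R = 14 as
    r(θ) = (14 cos θ, 14 sin θ, z(θ)).
The arc-length element is
    ds = sqrt(196 + (dz/dθ)^2) dθ,
so the Lagrangian is L = sqrt(196 + z'^2).
L depends on z' only, not on z or θ, so ∂L/∂z = 0 and
    ∂L/∂z' = z' / sqrt(196 + z'^2).
The Euler-Lagrange equation gives
    d/dθ( z' / sqrt(196 + z'^2) ) = 0,
so z' is constant. Integrating once:
    z(θ) = a θ + b,
a helix on the cylinder (a straight line when the cylinder is unrolled). The constants a, b are determined by the endpoint conditions.
With endpoint conditions z(0) = 0 and z(π) = 14: from z(0) = b we get b = 0, and a·π + 0 = 14 gives a = 14/π, so
    z(θ) = (14/π) θ.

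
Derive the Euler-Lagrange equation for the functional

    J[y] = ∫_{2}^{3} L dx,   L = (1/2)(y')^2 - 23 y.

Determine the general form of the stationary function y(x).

The Lagrangian is L = (1/2)(y')^2 - 23 y.
∂L/∂y = -23.
∂L/∂y' = y'.
The Euler-Lagrange equation d/dx(∂L/∂y') − ∂L/∂y = 0 becomes:
    y'' + 23 = 0
General solution: y(x) = -(23/2) x^2 + A x + B, where A and B are arbitrary constants fixed by the endpoint conditions.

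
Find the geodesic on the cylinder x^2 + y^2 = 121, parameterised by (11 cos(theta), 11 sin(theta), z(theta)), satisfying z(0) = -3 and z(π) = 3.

Parameterise the cylinder of radius R = 11 as
    r(θ) = (11 cos θ, 11 sin θ, z(θ)).
The arc-length element is
    ds = sqrt(121 + (dz/dθ)^2) dθ,
so the Lagrangian is L = sqrt(121 + z'^2).
L depends on z' only, not on z or θ, so ∂L/∂z = 0 and
    ∂L/∂z' = z' / sqrt(121 + z'^2).
The Euler-Lagrange equation gives
    d/dθ( z' / sqrt(121 + z'^2) ) = 0,
so z' is constant. Integrating once:
    z(θ) = a θ + b,
a helix on the cylinder (a straight line when the cylinder is unrolled). The constants a, b are determined by the endpoint conditions.
With endpoint conditions z(0) = -3 and z(π) = 3: from z(0) = b we get b = -3, and a·π + -3 = 3 gives a = 6/π, so
    z(θ) = (6/π) θ − 3.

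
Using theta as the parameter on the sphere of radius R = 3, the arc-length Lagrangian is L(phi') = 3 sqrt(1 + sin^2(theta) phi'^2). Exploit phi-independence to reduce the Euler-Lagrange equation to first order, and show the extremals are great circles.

On the sphere of radius R = 3 with spherical coordinates (θ, φ), the induced metric is
    ds^2 = 9(dθ^2 + sin^2(θ) dφ^2).
Parameterise by θ; the arc-length functional is
    J[φ] = ∫ 3 sqrt(1 + sin^2(θ) (dφ/dθ)^2) dθ,
so L = 3 sqrt(1 + sin^2(θ) φ'^2). Compute
    ∂L/∂φ = 0  (L has no explicit φ dependence),
    ∂L/∂φ' = 3 sin^2(θ) φ' / sqrt(1 + sin^2(θ) φ'^2).
Since ∂L/∂φ = 0, the Euler-Lagrange equation
    d/dθ(∂L/∂φ') − ∂L/∂φ = 0
reduces to d/dθ(∂L/∂φ') = 0, i.e. the momentum conjugate to φ is conserved:
    3 sin^2(θ) φ' / sqrt(1 + sin^2(θ) φ'^2) = C.
The overall factor of 3 is constant, so dividing through gives Clairaut's relation sin^2(θ) φ' / sqrt(1 + sin^2(θ) φ'^2) = C' (with C' = C/3). Solving for φ' and integrating gives the great-circle family
    cot(θ) = A cos(φ − φ_0),
i.e. the intersection of the sphere with a plane through the origin. The two constants A and φ_0 (equivalently C and one phase) are fixed by the two endpoint conditions.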